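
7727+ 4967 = 12694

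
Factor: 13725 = 3^2*5^2*61^1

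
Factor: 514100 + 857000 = 1371100 =2^2*5^2 * 13711^1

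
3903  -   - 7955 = 11858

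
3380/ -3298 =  - 2 + 1608/1649 = -1.02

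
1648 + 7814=9462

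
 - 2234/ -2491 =2234/2491 = 0.90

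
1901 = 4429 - 2528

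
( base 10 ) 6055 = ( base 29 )75n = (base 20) F2F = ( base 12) 3607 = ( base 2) 1011110100111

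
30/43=30/43  =  0.70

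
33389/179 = 186 + 95/179   =  186.53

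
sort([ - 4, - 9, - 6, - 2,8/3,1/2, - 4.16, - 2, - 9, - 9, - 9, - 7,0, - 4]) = [ - 9, - 9,-9,-9, - 7, - 6,- 4.16, - 4, - 4, - 2, - 2,0,1/2,8/3 ]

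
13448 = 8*1681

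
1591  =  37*43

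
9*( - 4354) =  - 39186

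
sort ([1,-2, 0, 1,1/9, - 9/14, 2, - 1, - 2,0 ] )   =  [ - 2, - 2,-1, - 9/14,0, 0, 1/9, 1, 1, 2 ]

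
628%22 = 12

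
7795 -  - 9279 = 17074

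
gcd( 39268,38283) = 1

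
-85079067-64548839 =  - 149627906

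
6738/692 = 3369/346=9.74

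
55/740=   11/148=0.07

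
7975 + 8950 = 16925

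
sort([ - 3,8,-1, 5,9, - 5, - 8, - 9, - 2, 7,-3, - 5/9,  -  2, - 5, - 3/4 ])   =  [ - 9,-8, - 5, - 5, - 3,- 3, - 2, - 2, - 1, - 3/4, - 5/9, 5, 7,8, 9] 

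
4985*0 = 0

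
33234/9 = 3692 + 2/3 = 3692.67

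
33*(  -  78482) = -2589906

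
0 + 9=9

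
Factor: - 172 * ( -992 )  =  2^7*31^1 * 43^1 = 170624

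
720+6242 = 6962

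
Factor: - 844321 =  - 844321^1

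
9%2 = 1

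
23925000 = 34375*696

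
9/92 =9/92 = 0.10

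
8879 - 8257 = 622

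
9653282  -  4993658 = 4659624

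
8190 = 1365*6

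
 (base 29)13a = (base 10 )938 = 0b1110101010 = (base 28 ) 15E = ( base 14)4B0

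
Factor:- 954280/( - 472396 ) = 238570/118099 =2^1*5^1*17^( - 1 ) * 6947^( - 1)*23857^1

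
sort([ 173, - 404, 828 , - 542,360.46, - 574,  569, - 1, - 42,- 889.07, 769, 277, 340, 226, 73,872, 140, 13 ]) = [ - 889.07,-574, - 542, - 404, - 42, - 1, 13,73, 140,173, 226, 277,340, 360.46, 569 , 769,828 , 872 ] 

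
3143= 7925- 4782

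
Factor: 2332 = 2^2* 11^1*53^1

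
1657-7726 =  -6069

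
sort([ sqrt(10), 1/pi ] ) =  [ 1/pi,sqrt( 10) ] 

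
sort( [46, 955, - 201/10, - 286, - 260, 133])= [ - 286, - 260,-201/10, 46,133 , 955 ] 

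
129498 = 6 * 21583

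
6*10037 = 60222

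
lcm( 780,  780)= 780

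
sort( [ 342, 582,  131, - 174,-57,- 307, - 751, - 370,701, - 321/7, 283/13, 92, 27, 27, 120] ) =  [ - 751 ,- 370,-307, - 174, - 57, - 321/7, 283/13,27 , 27,92, 120,  131,342 , 582 , 701]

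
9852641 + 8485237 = 18337878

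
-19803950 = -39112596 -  - 19308646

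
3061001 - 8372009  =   - 5311008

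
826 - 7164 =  - 6338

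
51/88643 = 51/88643 =0.00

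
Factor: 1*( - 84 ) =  - 84 =- 2^2*3^1*7^1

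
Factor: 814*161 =131054 = 2^1*7^1*11^1*23^1*37^1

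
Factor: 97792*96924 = 9478391808=2^11*3^1 * 41^1*191^1 * 197^1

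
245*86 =21070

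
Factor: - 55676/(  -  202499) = 2^2*11^ ( - 1)*31^1*41^(  -  1 ) =124/451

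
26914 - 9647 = 17267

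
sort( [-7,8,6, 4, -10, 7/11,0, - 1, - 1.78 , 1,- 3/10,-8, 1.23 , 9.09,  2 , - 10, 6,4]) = [ - 10,  -  10,-8 , - 7,  -  1.78,-1, -3/10, 0, 7/11, 1 , 1.23,2,4,4,6, 6, 8,  9.09]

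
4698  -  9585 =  - 4887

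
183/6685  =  183/6685 = 0.03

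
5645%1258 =613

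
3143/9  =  3143/9= 349.22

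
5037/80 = 62 + 77/80 = 62.96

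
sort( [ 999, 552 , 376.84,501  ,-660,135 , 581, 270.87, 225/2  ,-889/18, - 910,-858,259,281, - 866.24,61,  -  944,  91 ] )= [ - 944, - 910, - 866.24, - 858, - 660,-889/18, 61, 91,225/2, 135,259,270.87,281,376.84 , 501,552,581,  999] 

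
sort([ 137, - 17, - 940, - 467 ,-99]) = [- 940,  -  467, - 99, -17, 137]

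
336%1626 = 336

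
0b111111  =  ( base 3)2100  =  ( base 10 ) 63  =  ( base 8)77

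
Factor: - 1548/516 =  - 3^1= - 3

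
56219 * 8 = 449752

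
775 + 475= 1250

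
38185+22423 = 60608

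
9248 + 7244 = 16492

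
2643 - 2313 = 330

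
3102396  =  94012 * 33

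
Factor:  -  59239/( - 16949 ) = 17^( - 1)*997^( - 1) * 59239^1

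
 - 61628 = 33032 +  - 94660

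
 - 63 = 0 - 63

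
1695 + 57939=59634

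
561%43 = 2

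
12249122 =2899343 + 9349779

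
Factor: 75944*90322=6859413968  =  2^4*11^1*863^1*45161^1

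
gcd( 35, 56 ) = 7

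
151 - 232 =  - 81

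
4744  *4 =18976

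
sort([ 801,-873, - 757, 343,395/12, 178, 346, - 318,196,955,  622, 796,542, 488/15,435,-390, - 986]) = [ - 986,-873, - 757, - 390,  -  318, 488/15, 395/12 , 178, 196, 343,346,435,542,622,796,  801 , 955]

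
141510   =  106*1335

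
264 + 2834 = 3098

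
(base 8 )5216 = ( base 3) 10201002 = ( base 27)3J2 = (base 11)2037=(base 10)2702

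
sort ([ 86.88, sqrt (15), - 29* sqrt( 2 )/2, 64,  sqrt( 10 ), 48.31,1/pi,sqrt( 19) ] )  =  [ - 29*sqrt( 2)/2, 1/pi, sqrt(10 ),sqrt(15 ),sqrt ( 19), 48.31, 64,86.88] 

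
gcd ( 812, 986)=58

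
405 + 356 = 761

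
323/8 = 40 + 3/8 = 40.38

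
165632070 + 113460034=279092104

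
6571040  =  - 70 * ( - 93872)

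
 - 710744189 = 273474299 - 984218488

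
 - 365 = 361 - 726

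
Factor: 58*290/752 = 2^ ( -2)*5^1*29^2*47^( - 1 ) = 4205/188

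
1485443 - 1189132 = 296311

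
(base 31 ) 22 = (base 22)2K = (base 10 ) 64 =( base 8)100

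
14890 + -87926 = -73036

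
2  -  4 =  - 2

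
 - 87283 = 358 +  - 87641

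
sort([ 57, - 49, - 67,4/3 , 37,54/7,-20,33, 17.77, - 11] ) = [ - 67, - 49, - 20, - 11,4/3,54/7, 17.77, 33, 37,57]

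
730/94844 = 365/47422 = 0.01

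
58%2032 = 58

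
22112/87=22112/87= 254.16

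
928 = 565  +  363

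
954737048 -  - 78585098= 1033322146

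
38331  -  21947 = 16384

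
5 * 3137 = 15685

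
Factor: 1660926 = 2^1*3^1*276821^1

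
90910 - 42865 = 48045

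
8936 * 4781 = 42723016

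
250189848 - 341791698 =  - 91601850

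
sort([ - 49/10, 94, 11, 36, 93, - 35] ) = [  -  35,  -  49/10, 11 , 36,  93 , 94 ] 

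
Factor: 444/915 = 148/305 = 2^2*5^(-1 )*37^1  *  61^( - 1 ) 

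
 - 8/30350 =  - 1 + 15171/15175= - 0.00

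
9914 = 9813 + 101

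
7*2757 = 19299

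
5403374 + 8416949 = 13820323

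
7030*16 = 112480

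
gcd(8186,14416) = 2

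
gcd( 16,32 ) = 16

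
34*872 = 29648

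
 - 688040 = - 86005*8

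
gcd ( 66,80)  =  2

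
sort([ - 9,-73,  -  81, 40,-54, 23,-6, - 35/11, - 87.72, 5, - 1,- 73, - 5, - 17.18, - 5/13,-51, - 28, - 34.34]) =[ - 87.72 ,  -  81, - 73,-73,- 54, - 51,-34.34 , - 28, - 17.18,-9,-6,-5, - 35/11,-1, - 5/13, 5, 23 , 40 ] 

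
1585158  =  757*2094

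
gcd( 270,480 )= 30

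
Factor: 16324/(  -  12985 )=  - 2^2*5^(-1)*7^(  -  1) * 11^1 = -44/35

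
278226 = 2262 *123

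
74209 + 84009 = 158218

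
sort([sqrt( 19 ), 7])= [ sqrt(19) , 7]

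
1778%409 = 142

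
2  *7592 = 15184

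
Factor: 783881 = 7^1 * 113^1 *991^1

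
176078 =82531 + 93547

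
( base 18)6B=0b1110111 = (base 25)4j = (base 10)119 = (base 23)54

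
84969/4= 84969/4=21242.25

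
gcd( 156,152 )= 4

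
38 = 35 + 3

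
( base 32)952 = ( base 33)8k6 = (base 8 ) 22242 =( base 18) 1ah0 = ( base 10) 9378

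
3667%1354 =959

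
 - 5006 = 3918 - 8924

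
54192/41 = 1321 + 31/41 = 1321.76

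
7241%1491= 1277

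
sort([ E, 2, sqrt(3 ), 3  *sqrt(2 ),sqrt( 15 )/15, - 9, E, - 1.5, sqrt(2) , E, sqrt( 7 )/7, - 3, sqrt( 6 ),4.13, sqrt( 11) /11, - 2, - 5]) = [ - 9, - 5, - 3, - 2, - 1.5, sqrt( 15 )/15,sqrt( 11) /11, sqrt( 7 ) /7, sqrt( 2), sqrt( 3),2, sqrt (6),E,E,  E, 4.13,3*sqrt( 2 )]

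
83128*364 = 30258592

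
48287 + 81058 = 129345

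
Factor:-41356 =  - 2^2*7^2*211^1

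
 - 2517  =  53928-56445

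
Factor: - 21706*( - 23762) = 515777972=   2^2*109^2* 10853^1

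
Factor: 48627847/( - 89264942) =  - 2^( - 1)*13^(- 1)*37^( - 1)*92791^( - 1)*48627847^1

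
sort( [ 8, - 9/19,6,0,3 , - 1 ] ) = [ - 1, - 9/19,0,  3, 6, 8 ] 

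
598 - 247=351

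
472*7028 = 3317216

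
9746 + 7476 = 17222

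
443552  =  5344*83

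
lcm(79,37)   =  2923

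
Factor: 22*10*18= 2^3*3^2 * 5^1*11^1 = 3960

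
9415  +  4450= 13865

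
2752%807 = 331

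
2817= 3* 939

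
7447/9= 7447/9 = 827.44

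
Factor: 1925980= 2^2*5^1*7^1*13757^1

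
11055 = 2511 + 8544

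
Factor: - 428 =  - 2^2*107^1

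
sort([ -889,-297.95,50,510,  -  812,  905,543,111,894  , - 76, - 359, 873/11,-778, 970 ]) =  [ - 889, - 812, - 778 , - 359 ,-297.95,-76, 50,873/11, 111, 510 , 543,894, 905,970 ] 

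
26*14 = 364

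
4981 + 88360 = 93341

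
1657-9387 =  - 7730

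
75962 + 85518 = 161480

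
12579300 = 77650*162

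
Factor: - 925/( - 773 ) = 5^2*37^1*773^( - 1 ) 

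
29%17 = 12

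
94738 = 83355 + 11383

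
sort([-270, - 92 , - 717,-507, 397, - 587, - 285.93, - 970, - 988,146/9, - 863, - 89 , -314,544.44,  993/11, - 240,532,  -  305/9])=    [ - 988, - 970, - 863, - 717,  -  587,-507  ,-314, - 285.93, - 270, - 240, - 92, - 89, - 305/9,146/9, 993/11, 397,532, 544.44]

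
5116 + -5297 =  - 181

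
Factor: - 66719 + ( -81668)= - 148387 = - 148387^1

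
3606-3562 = 44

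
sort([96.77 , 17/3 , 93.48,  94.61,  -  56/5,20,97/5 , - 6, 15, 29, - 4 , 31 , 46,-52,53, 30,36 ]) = [ - 52, -56/5, - 6,-4,17/3, 15,97/5,20 , 29,30,  31,  36,46, 53, 93.48, 94.61, 96.77]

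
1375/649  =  125/59 = 2.12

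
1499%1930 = 1499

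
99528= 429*232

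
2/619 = 2/619 = 0.00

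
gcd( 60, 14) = 2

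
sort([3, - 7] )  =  [ - 7, 3]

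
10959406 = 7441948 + 3517458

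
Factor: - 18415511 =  - 18415511^1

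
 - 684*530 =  - 362520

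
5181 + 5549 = 10730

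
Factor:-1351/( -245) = 193/35= 5^( - 1)*7^ ( - 1) * 193^1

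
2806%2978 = 2806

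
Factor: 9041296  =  2^4 * 11^1*47^1 *1093^1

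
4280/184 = 535/23 = 23.26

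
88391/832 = 106 + 199/832 = 106.24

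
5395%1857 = 1681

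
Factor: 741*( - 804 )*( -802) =477802728 = 2^3*3^2*13^1* 19^1 * 67^1*401^1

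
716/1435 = 716/1435 = 0.50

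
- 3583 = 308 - 3891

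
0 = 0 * 56698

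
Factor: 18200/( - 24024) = - 25/33 = - 3^(  -  1) *5^2*11^( - 1) 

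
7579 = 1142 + 6437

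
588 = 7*84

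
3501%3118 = 383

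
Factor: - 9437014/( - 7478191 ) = 2^1*7^( - 1)*19^( - 1)*59^( - 1 ) * 953^( - 1)*4718507^1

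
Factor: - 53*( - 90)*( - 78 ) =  - 2^2  *3^3*5^1*13^1*53^1 = - 372060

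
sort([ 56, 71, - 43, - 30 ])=[ - 43,-30,56,71 ] 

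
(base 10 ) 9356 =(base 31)9mp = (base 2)10010010001100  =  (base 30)ABQ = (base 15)2B8B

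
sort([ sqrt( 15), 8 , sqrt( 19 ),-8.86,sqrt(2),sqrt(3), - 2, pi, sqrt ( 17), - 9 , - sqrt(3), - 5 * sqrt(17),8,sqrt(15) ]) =[ - 5*sqrt(17 ), - 9, - 8.86, - 2, - sqrt( 3),sqrt(2),sqrt( 3),pi,sqrt (15 ),  sqrt ( 15),sqrt( 17),sqrt( 19), 8, 8 ]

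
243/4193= 243/4193 = 0.06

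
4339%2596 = 1743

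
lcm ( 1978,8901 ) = 17802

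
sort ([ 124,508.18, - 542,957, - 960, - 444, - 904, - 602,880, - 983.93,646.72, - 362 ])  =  [ - 983.93, - 960, - 904,  -  602, - 542, - 444, - 362, 124, 508.18,646.72, 880,957] 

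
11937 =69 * 173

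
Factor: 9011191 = 7^1*257^1*5009^1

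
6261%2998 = 265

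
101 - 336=- 235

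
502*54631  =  27424762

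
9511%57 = 49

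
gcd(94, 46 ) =2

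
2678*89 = 238342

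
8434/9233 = 8434/9233 = 0.91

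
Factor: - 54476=-2^2 * 13619^1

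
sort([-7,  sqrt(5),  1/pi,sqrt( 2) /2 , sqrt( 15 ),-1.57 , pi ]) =[-7,  -  1.57, 1/pi,sqrt(2)/2,sqrt( 5 ),  pi,  sqrt( 15)] 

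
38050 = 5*7610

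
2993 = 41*73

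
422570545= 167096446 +255474099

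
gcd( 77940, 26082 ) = 18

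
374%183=8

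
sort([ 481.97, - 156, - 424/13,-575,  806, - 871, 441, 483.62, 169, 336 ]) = [ - 871, - 575, -156, - 424/13, 169, 336, 441, 481.97 , 483.62, 806 ] 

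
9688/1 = 9688 = 9688.00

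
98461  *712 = 70104232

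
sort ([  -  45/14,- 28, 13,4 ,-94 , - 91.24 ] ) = [ -94 ,-91.24, - 28,-45/14,4,  13 ]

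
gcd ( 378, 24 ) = 6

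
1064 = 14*76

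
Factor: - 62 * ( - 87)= 5394= 2^1* 3^1* 29^1 * 31^1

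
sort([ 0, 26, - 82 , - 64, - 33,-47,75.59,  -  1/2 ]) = [ -82,-64,  -  47,- 33, -1/2, 0, 26,75.59] 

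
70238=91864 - 21626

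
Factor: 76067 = 29^1*43^1*61^1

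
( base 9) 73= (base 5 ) 231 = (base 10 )66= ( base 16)42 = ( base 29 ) 28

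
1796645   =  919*1955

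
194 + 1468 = 1662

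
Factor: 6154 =2^1*17^1*181^1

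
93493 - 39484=54009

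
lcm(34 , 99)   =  3366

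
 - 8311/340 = - 8311/340 =- 24.44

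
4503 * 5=22515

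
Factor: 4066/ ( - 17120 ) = - 2^( - 4)*5^( -1 )*19^1 = - 19/80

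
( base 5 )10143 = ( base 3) 220221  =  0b1010100001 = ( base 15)2ed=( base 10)673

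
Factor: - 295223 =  - 37^1*79^1*101^1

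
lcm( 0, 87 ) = 0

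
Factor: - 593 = - 593^1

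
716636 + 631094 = 1347730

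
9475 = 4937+4538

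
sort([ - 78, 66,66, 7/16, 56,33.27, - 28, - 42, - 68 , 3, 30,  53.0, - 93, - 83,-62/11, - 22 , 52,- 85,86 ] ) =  [ - 93,  -  85,-83 , - 78, - 68, - 42,  -  28, - 22, - 62/11, 7/16,3,30, 33.27, 52, 53.0, 56, 66, 66 , 86]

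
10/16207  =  10/16207=   0.00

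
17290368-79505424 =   -  62215056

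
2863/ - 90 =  - 32+17/90 = - 31.81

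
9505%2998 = 511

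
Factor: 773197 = 47^1 *16451^1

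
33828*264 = 8930592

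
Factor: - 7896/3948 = -2 = - 2^1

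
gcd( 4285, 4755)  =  5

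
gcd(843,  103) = 1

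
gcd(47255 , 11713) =13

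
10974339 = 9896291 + 1078048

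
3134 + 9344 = 12478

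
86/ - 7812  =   - 43/3906 = - 0.01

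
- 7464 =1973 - 9437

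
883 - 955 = -72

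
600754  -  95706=505048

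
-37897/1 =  - 37897  =  - 37897.00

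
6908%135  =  23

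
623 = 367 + 256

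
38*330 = 12540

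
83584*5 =417920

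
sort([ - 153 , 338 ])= [ - 153, 338]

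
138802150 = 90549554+48252596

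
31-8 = 23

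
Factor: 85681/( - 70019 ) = - 47^1*1823^1*70019^( - 1) 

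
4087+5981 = 10068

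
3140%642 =572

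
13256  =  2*6628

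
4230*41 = 173430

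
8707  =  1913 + 6794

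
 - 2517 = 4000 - 6517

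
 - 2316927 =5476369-7793296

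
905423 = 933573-28150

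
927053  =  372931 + 554122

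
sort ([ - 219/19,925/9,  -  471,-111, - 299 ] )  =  [ - 471, -299, -111, - 219/19 , 925/9 ] 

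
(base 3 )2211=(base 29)2i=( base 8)114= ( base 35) 26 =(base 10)76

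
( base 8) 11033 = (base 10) 4635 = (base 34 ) 40B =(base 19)CFI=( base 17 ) g0b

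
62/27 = 62/27  =  2.30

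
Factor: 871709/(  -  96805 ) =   -  5^( - 1)*17^1*19^ ( - 1 ) * 47^1*1019^ ( - 1 )*1091^1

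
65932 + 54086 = 120018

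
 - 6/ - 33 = 2/11 = 0.18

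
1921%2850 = 1921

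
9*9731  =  87579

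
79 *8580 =677820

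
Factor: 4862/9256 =187/356 = 2^( - 2 ) * 11^1*17^1*89^( - 1 ) 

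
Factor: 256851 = 3^5*7^1 * 151^1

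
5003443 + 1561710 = 6565153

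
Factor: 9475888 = 2^4*227^1*2609^1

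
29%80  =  29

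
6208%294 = 34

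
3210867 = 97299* 33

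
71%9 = 8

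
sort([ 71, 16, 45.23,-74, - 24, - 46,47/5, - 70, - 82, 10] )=[ - 82, - 74, - 70, - 46, - 24 , 47/5 , 10,  16,  45.23, 71]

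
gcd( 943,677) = 1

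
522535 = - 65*( - 8039 )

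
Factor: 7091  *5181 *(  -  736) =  - 27039514656  =  - 2^5 * 3^1*7^1*11^1*23^1*157^1*1013^1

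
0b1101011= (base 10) 107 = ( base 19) 5c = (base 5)412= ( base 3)10222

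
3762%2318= 1444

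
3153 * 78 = 245934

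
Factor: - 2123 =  - 11^1* 193^1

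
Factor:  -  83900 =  - 2^2*5^2 * 839^1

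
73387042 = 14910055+58476987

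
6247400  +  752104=6999504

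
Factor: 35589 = 3^1*11863^1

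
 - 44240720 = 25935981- 70176701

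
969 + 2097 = 3066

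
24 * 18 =432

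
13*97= 1261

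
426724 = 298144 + 128580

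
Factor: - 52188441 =-3^1* 17396147^1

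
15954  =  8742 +7212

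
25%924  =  25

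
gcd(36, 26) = 2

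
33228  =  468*71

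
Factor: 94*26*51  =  2^2*3^1*13^1*17^1*47^1 =124644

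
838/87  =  838/87 = 9.63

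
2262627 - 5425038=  - 3162411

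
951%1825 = 951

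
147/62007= 49/20669 =0.00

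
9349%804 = 505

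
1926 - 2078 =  - 152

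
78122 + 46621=124743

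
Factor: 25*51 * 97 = 3^1*5^2*17^1*97^1 = 123675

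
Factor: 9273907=9273907^1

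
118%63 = 55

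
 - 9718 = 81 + -9799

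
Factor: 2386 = 2^1*1193^1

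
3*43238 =129714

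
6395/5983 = 6395/5983  =  1.07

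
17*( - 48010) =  - 816170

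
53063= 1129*47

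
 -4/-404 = 1/101 = 0.01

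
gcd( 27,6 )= 3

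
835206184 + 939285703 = 1774491887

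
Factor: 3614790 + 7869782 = 11484572 = 2^2*11^1 * 261013^1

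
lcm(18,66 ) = 198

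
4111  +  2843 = 6954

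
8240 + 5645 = 13885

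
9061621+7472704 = 16534325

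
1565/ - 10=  - 157 + 1/2=- 156.50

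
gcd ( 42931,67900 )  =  7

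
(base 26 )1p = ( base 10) 51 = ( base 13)3C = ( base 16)33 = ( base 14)39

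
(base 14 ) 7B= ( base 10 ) 109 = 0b1101101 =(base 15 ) 74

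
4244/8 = 1061/2= 530.50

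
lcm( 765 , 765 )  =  765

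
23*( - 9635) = -221605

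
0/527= 0=0.00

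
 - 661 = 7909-8570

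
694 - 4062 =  - 3368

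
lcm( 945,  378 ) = 1890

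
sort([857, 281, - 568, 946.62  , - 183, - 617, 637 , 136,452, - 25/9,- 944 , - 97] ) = [ - 944, - 617, - 568,- 183 , - 97, - 25/9, 136, 281, 452,  637,857,946.62 ] 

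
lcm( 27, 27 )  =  27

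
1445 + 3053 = 4498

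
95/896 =95/896=0.11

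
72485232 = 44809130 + 27676102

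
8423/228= 36 + 215/228 = 36.94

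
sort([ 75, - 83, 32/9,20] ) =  [ - 83, 32/9, 20,  75 ]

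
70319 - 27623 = 42696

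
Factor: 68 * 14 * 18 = 2^4*3^2 * 7^1*17^1 = 17136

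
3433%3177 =256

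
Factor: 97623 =3^2*10847^1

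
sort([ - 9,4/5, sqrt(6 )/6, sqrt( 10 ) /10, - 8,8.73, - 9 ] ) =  [-9, - 9 , - 8,sqrt( 10)/10,  sqrt(6)/6, 4/5, 8.73 ]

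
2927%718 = 55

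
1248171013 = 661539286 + 586631727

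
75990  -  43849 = 32141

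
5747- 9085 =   -  3338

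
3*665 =1995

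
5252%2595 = 62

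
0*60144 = 0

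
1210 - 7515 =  - 6305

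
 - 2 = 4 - 6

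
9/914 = 9/914=0.01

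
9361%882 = 541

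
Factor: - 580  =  -2^2*5^1*29^1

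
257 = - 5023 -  - 5280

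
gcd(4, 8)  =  4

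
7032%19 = 2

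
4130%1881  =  368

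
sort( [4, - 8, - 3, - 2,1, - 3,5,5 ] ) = [ - 8, - 3, - 3, - 2 , 1, 4,5, 5 ] 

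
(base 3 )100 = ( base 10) 9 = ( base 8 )11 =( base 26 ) 9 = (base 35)9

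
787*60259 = 47423833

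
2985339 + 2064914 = 5050253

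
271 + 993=1264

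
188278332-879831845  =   -691553513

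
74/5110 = 37/2555=0.01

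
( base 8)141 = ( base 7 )166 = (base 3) 10121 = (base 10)97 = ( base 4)1201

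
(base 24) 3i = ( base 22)42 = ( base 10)90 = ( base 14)66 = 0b1011010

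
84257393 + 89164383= 173421776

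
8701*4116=35813316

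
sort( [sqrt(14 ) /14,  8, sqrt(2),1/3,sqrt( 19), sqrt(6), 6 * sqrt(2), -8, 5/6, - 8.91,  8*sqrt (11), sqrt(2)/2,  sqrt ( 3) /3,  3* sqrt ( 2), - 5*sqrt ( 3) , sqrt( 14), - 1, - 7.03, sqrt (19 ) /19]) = [ - 8.91, - 5*sqrt( 3),  -  8, - 7.03, - 1, sqrt(19)/19,  sqrt(14 ) /14,1/3, sqrt( 3 )/3, sqrt(2 )/2, 5/6, sqrt ( 2 ), sqrt ( 6),sqrt( 14),3*sqrt(2), sqrt ( 19 ), 8,6 * sqrt( 2), 8*sqrt( 11)]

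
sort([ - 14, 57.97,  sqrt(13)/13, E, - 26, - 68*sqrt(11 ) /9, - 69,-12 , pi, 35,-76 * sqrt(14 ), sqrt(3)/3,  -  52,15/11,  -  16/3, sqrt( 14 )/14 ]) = [ - 76 * sqrt( 14), - 69 ,  -  52,-26,-68 * sqrt( 11 )/9, - 14,  -  12,-16/3, sqrt( 14)/14, sqrt (13)/13, sqrt( 3 ) /3,  15/11, E,  pi, 35,57.97 ]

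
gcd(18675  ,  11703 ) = 249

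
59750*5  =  298750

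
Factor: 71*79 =5609  =  71^1*79^1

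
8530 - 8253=277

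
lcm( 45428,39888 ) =1635408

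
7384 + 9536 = 16920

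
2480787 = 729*3403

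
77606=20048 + 57558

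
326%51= 20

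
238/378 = 17/27 = 0.63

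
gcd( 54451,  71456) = 1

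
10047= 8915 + 1132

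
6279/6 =1046 + 1/2  =  1046.50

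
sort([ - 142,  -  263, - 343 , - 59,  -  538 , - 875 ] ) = [ - 875 , - 538, - 343, - 263, - 142, - 59]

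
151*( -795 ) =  - 120045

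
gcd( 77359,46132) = 1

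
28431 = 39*729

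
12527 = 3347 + 9180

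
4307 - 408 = 3899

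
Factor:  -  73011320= -2^3*5^1*59^1*30937^1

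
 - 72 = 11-83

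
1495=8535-7040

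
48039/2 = 24019 + 1/2 = 24019.50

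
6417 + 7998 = 14415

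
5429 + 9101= 14530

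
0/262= 0 = 0.00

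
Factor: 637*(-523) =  - 333151 = -  7^2*13^1*523^1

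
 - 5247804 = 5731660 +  - 10979464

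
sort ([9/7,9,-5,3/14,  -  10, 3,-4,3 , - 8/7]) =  [ - 10, -5, - 4, - 8/7, 3/14,9/7, 3,  3, 9]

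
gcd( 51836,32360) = 4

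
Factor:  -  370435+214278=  - 156157^1 = - 156157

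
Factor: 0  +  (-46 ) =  - 46 = - 2^1* 23^1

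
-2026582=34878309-36904891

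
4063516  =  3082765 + 980751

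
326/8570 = 163/4285  =  0.04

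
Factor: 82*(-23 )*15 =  - 28290  =  - 2^1*3^1*5^1*23^1*41^1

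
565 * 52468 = 29644420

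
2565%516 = 501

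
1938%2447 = 1938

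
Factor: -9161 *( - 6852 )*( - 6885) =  - 432179519220 = -  2^2 * 3^5 * 5^1*17^1*571^1*9161^1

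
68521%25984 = 16553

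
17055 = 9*1895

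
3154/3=1051 + 1/3 = 1051.33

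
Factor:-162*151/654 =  - 3^3*109^( - 1)*151^1 = - 4077/109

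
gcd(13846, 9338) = 322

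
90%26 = 12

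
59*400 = 23600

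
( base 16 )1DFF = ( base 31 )7um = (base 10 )7679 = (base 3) 101112102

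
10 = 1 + 9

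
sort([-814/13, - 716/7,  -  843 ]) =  [ - 843, - 716/7, - 814/13]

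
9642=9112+530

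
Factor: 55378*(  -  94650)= - 5241527700 = - 2^2*3^1*5^2*631^1*27689^1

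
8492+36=8528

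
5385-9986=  - 4601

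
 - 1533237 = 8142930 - 9676167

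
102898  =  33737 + 69161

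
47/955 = 47/955= 0.05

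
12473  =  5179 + 7294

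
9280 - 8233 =1047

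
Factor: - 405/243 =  - 5/3 = - 3^( - 1)*5^1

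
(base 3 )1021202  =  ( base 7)2510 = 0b1110101010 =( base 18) 2G2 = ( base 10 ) 938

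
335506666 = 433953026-98446360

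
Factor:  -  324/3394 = -162/1697 = -2^1*3^4 * 1697^(-1 ) 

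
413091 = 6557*63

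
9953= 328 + 9625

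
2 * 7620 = 15240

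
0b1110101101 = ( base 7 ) 2513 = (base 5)12231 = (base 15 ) 42b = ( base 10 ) 941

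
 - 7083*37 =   -  262071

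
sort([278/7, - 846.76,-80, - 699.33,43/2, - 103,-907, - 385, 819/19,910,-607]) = [ - 907,-846.76, - 699.33, - 607,-385, - 103, - 80,43/2 , 278/7,819/19,910] 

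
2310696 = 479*4824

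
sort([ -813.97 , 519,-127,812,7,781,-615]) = [ -813.97, - 615, - 127, 7,519 , 781,812]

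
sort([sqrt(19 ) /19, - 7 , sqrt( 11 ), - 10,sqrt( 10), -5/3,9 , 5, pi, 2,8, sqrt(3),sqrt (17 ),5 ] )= [ - 10, -7, - 5/3,sqrt( 19 )/19, sqrt(3 ), 2, pi, sqrt(10),sqrt (11), sqrt(17), 5,5,8, 9 ]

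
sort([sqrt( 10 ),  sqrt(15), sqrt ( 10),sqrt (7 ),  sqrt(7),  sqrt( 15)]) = [ sqrt ( 7),  sqrt(7),  sqrt(10 ) , sqrt( 10), sqrt(15 ),  sqrt ( 15) ] 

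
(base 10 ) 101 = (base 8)145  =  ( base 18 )5B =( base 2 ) 1100101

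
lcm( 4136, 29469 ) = 235752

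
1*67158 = 67158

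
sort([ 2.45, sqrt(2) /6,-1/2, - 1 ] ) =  [ - 1, - 1/2,sqrt(2 )/6,2.45 ] 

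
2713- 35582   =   -32869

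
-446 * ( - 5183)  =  2311618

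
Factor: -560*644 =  - 2^6*5^1*7^2*23^1 = -360640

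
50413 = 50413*1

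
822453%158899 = 27958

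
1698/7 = 242 + 4/7 = 242.57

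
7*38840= 271880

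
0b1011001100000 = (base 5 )140403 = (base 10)5728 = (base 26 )8C8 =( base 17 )12DG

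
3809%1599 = 611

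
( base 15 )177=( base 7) 661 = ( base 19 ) HE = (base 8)521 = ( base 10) 337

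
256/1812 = 64/453  =  0.14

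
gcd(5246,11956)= 122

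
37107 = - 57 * ( - 651)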